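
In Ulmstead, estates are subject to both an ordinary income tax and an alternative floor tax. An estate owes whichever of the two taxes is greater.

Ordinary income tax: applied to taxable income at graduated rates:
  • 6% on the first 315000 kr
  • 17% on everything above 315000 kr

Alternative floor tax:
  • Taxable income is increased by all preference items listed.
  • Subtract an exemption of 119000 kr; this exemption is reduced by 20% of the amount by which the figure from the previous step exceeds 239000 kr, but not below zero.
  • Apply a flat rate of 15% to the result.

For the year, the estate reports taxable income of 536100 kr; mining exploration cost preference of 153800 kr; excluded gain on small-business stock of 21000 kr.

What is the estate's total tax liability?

Alternative floor tax:
  Adjusted income: 536100 kr + 153800 kr + 21000 kr = 710900 kr
  Exemption: 119000 kr − 20% × (710900 kr − 239000 kr) = 119000 kr − 94380 kr = 24620 kr
  Base: 710900 kr − 24620 kr = 686280 kr
  686280 kr × 15% = 102942 kr

Ordinary income tax:
  315000 kr × 6% = 18900 kr
  221100 kr × 17% = 37587 kr
  → 56487 kr

102942 kr > 56487 kr, so the alternative floor tax is the binding amount.

102942 kr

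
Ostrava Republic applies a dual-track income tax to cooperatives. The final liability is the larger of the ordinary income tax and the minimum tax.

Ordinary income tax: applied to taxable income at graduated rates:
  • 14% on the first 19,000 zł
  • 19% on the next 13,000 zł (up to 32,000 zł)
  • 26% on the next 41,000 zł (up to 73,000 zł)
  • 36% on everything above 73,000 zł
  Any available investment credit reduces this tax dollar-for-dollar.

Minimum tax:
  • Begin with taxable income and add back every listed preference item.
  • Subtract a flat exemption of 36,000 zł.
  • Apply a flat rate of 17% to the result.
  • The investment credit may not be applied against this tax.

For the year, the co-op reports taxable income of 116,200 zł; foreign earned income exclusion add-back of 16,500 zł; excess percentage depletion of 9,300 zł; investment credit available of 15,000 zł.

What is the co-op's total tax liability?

Minimum tax:
  Adjusted income: 116,200 zł + 16,500 zł + 9,300 zł = 142,000 zł
  Less exemption 36,000 zł → base 106,000 zł
  106,000 zł × 17% = 18,020 zł

Ordinary income tax:
  19,000 zł × 14% = 2,660 zł
  13,000 zł × 19% = 2,470 zł
  41,000 zł × 26% = 10,660 zł
  43,200 zł × 36% = 15,552 zł
  → 31,342 zł
  Less investment credit 15,000 zł → 16,342 zł

18,020 zł > 16,342 zł, so the minimum tax is the binding amount.

18,020 zł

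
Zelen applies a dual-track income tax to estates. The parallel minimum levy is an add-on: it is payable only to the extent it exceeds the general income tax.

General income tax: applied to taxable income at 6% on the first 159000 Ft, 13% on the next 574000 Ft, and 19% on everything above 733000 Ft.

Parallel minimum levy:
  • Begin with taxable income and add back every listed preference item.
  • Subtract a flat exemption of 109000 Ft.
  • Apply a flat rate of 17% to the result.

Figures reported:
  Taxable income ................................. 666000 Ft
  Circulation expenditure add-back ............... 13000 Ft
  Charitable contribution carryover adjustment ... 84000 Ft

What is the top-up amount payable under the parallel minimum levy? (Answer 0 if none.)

35730 Ft

Parallel minimum levy:
  Adjusted income: 666000 Ft + 13000 Ft + 84000 Ft = 763000 Ft
  Less exemption 109000 Ft → base 654000 Ft
  654000 Ft × 17% = 111180 Ft

General income tax:
  159000 Ft × 6% = 9540 Ft
  507000 Ft × 13% = 65910 Ft
  → 75450 Ft

Excess of parallel minimum levy over general income tax: 111180 Ft − 75450 Ft = 35730 Ft.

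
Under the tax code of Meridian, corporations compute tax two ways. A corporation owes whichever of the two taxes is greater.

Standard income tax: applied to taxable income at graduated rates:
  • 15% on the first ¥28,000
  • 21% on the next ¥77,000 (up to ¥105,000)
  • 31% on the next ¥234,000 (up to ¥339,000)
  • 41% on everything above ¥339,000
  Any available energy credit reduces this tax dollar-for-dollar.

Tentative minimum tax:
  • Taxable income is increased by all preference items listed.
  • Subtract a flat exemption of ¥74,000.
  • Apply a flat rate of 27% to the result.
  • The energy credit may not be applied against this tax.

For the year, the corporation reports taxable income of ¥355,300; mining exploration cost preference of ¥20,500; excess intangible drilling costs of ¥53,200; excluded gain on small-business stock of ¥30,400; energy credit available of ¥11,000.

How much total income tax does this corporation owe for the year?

Standard income tax:
  ¥28,000 × 15% = ¥4,200
  ¥77,000 × 21% = ¥16,170
  ¥234,000 × 31% = ¥72,540
  ¥16,300 × 41% = ¥6,683
  → ¥99,593
  Less energy credit ¥11,000 → ¥88,593

Tentative minimum tax:
  Adjusted income: ¥355,300 + ¥20,500 + ¥53,200 + ¥30,400 = ¥459,400
  Less exemption ¥74,000 → base ¥385,400
  ¥385,400 × 27% = ¥104,058

¥104,058 > ¥88,593, so the tentative minimum tax is the binding amount.

¥104,058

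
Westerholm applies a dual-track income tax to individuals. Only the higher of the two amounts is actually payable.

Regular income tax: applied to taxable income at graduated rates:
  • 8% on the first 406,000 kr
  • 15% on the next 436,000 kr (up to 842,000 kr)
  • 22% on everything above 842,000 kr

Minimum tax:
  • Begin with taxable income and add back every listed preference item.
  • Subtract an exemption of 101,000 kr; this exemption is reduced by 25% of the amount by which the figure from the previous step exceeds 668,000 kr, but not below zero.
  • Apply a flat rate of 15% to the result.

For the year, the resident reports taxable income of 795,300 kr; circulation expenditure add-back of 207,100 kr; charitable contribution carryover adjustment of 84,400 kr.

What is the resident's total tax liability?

Minimum tax:
  Adjusted income: 795,300 kr + 207,100 kr + 84,400 kr = 1,086,800 kr
  Exemption: 25% × (1,086,800 kr − 668,000 kr) = 104,700 kr ≥ 101,000 kr, so the exemption is fully phased out
  Base: 1,086,800 kr − 0 kr = 1,086,800 kr
  1,086,800 kr × 15% = 163,020 kr

Regular income tax:
  406,000 kr × 8% = 32,480 kr
  389,300 kr × 15% = 58,395 kr
  → 90,875 kr

163,020 kr > 90,875 kr, so the minimum tax is the binding amount.

163,020 kr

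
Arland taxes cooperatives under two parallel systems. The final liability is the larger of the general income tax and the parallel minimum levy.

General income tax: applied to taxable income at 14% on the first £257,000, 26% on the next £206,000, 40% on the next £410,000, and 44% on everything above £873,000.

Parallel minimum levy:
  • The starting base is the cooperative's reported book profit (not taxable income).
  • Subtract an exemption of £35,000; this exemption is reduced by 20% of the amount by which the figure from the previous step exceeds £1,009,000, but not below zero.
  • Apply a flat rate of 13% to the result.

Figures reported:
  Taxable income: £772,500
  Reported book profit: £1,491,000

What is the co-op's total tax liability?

£213,340

Parallel minimum levy:
  Base (reported book profit): £1,491,000
  Exemption: 20% × (£1,491,000 − £1,009,000) = £96,400 ≥ £35,000, so the exemption is fully phased out
  Base: £1,491,000 − £0 = £1,491,000
  £1,491,000 × 13% = £193,830

General income tax:
  £257,000 × 14% = £35,980
  £206,000 × 26% = £53,560
  £309,500 × 40% = £123,800
  → £213,340

£213,340 > £193,830, so the general income tax governs.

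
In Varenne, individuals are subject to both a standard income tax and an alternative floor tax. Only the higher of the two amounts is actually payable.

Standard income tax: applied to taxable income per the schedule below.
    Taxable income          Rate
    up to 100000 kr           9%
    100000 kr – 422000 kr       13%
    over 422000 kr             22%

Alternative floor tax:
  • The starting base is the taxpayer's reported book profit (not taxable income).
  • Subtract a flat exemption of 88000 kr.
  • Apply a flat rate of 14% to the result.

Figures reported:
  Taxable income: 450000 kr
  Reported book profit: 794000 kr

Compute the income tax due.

98840 kr

Standard income tax:
  100000 kr × 9% = 9000 kr
  322000 kr × 13% = 41860 kr
  28000 kr × 22% = 6160 kr
  → 57020 kr

Alternative floor tax:
  Base (reported book profit): 794000 kr
  Less exemption 88000 kr → base 706000 kr
  706000 kr × 14% = 98840 kr

98840 kr > 57020 kr, so the alternative floor tax is the binding amount.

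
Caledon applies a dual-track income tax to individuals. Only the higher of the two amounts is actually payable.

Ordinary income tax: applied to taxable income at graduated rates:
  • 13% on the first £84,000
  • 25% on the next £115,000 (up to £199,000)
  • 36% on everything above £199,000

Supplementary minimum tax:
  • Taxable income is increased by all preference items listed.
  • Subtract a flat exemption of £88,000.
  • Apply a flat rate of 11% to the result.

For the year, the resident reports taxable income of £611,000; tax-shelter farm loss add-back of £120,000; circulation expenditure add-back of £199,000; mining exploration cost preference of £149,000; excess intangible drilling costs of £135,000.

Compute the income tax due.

Ordinary income tax:
  £84,000 × 13% = £10,920
  £115,000 × 25% = £28,750
  £412,000 × 36% = £148,320
  → £187,990

Supplementary minimum tax:
  Adjusted income: £611,000 + £120,000 + £199,000 + £149,000 + £135,000 = £1,214,000
  Less exemption £88,000 → base £1,126,000
  £1,126,000 × 11% = £123,860

£187,990 > £123,860, so the ordinary income tax governs.

£187,990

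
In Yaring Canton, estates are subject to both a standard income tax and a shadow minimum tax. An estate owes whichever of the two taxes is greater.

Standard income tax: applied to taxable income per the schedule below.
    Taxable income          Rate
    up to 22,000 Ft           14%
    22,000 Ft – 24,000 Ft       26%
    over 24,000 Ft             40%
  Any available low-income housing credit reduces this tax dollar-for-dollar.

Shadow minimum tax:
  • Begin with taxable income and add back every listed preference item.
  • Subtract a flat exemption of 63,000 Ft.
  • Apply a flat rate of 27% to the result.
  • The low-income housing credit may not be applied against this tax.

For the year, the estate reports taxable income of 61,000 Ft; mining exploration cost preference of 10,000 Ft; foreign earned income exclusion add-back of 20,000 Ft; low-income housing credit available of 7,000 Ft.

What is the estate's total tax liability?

Shadow minimum tax:
  Adjusted income: 61,000 Ft + 10,000 Ft + 20,000 Ft = 91,000 Ft
  Less exemption 63,000 Ft → base 28,000 Ft
  28,000 Ft × 27% = 7,560 Ft

Standard income tax:
  22,000 Ft × 14% = 3,080 Ft
  2,000 Ft × 26% = 520 Ft
  37,000 Ft × 40% = 14,800 Ft
  → 18,400 Ft
  Less low-income housing credit 7,000 Ft → 11,400 Ft

11,400 Ft > 7,560 Ft, so the standard income tax governs.

11,400 Ft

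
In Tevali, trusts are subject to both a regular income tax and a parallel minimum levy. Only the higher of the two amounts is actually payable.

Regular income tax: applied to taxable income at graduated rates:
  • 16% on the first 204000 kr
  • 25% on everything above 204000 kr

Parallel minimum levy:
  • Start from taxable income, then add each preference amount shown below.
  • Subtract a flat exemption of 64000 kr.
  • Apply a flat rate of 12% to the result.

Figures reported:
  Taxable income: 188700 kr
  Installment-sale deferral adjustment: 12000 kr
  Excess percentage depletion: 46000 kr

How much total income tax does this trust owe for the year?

Regular income tax:
  188700 kr × 16% = 30192 kr

Parallel minimum levy:
  Adjusted income: 188700 kr + 12000 kr + 46000 kr = 246700 kr
  Less exemption 64000 kr → base 182700 kr
  182700 kr × 12% = 21924 kr

30192 kr > 21924 kr, so the regular income tax governs.

30192 kr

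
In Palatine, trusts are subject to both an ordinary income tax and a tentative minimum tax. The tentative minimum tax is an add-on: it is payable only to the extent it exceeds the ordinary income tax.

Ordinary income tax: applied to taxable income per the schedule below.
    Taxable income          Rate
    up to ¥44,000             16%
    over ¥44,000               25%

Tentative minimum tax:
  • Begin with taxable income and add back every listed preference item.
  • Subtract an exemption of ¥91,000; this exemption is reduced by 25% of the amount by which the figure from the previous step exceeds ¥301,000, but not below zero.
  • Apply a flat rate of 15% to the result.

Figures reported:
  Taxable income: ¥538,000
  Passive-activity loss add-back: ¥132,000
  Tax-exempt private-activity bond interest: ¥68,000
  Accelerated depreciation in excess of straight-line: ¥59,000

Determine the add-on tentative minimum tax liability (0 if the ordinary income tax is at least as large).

Ordinary income tax:
  ¥44,000 × 16% = ¥7,040
  ¥494,000 × 25% = ¥123,500
  → ¥130,540

Tentative minimum tax:
  Adjusted income: ¥538,000 + ¥132,000 + ¥68,000 + ¥59,000 = ¥797,000
  Exemption: 25% × (¥797,000 − ¥301,000) = ¥124,000 ≥ ¥91,000, so the exemption is fully phased out
  Base: ¥797,000 − ¥0 = ¥797,000
  ¥797,000 × 15% = ¥119,550

¥119,550 ≤ ¥130,540, so no add-on is due.

¥0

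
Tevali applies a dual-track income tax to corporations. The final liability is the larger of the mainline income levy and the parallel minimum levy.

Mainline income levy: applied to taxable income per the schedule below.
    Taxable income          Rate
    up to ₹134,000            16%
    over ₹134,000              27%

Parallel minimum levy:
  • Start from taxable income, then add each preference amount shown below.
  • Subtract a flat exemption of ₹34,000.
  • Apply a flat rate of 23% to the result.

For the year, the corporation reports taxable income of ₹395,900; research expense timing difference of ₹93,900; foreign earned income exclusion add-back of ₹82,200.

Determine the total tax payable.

₹123,740

Mainline income levy:
  ₹134,000 × 16% = ₹21,440
  ₹261,900 × 27% = ₹70,713
  → ₹92,153

Parallel minimum levy:
  Adjusted income: ₹395,900 + ₹93,900 + ₹82,200 = ₹572,000
  Less exemption ₹34,000 → base ₹538,000
  ₹538,000 × 23% = ₹123,740

₹123,740 > ₹92,153, so the parallel minimum levy is the binding amount.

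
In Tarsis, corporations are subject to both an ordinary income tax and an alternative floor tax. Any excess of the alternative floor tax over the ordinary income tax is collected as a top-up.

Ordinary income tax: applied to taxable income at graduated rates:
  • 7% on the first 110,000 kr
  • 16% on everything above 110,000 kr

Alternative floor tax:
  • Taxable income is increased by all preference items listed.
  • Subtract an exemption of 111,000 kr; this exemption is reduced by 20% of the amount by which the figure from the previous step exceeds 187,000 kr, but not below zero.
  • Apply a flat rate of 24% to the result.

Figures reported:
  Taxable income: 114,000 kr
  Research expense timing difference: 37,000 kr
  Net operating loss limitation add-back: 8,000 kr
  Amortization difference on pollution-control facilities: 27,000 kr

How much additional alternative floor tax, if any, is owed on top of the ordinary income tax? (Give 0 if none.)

Alternative floor tax:
  Adjusted income: 114,000 kr + 37,000 kr + 8,000 kr + 27,000 kr = 186,000 kr
  Exemption: 186,000 kr ≤ 187,000 kr, so full 111,000 kr applies
  Base: 186,000 kr − 111,000 kr = 75,000 kr
  75,000 kr × 24% = 18,000 kr

Ordinary income tax:
  110,000 kr × 7% = 7,700 kr
  4,000 kr × 16% = 640 kr
  → 8,340 kr

Excess of alternative floor tax over ordinary income tax: 18,000 kr − 8,340 kr = 9,660 kr.

9,660 kr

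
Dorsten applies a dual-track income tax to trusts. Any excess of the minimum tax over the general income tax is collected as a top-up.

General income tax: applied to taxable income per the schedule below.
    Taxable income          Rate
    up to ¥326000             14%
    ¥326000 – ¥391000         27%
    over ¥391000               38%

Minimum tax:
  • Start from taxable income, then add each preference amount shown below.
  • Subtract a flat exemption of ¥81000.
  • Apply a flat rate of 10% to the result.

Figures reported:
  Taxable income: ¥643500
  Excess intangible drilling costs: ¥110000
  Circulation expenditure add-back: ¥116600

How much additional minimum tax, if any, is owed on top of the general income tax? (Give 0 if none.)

¥0

General income tax:
  ¥326000 × 14% = ¥45640
  ¥65000 × 27% = ¥17550
  ¥252500 × 38% = ¥95950
  → ¥159140

Minimum tax:
  Adjusted income: ¥643500 + ¥110000 + ¥116600 = ¥870100
  Less exemption ¥81000 → base ¥789100
  ¥789100 × 10% = ¥78910

¥78910 ≤ ¥159140, so no add-on is due.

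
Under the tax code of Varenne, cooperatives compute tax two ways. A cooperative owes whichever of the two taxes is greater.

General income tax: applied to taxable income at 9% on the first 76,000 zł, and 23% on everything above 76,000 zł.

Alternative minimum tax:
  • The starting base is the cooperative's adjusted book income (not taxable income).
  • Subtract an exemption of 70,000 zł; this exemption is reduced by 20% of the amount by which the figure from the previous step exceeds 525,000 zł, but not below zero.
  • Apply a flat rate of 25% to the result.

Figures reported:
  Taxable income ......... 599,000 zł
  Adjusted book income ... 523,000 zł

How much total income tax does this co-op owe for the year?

127,130 zł

General income tax:
  76,000 zł × 9% = 6,840 zł
  523,000 zł × 23% = 120,290 zł
  → 127,130 zł

Alternative minimum tax:
  Base (adjusted book income): 523,000 zł
  Exemption: 523,000 zł ≤ 525,000 zł, so full 70,000 zł applies
  Base: 523,000 zł − 70,000 zł = 453,000 zł
  453,000 zł × 25% = 113,250 zł

127,130 zł > 113,250 zł, so the general income tax governs.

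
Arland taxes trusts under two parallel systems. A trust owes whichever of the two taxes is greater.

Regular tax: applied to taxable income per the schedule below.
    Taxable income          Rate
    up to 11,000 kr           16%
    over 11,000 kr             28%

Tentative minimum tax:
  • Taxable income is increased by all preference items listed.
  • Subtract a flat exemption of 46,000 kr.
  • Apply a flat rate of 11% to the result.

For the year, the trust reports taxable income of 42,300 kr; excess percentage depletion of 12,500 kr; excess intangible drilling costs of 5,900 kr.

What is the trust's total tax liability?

Regular tax:
  11,000 kr × 16% = 1,760 kr
  31,300 kr × 28% = 8,764 kr
  → 10,524 kr

Tentative minimum tax:
  Adjusted income: 42,300 kr + 12,500 kr + 5,900 kr = 60,700 kr
  Less exemption 46,000 kr → base 14,700 kr
  14,700 kr × 11% = 1,617 kr

10,524 kr > 1,617 kr, so the regular tax governs.

10,524 kr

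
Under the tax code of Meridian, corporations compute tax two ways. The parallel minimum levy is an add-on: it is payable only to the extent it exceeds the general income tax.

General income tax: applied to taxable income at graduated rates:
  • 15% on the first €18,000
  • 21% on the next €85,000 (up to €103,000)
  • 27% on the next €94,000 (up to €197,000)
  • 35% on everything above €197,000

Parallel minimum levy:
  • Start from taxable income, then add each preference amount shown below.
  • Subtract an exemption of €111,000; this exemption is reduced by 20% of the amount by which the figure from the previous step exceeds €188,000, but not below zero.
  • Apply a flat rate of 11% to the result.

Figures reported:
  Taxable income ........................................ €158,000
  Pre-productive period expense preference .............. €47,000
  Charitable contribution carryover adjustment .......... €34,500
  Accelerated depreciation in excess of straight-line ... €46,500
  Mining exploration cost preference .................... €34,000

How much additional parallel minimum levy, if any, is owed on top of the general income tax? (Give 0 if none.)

General income tax:
  €18,000 × 15% = €2,700
  €85,000 × 21% = €17,850
  €55,000 × 27% = €14,850
  → €35,400

Parallel minimum levy:
  Adjusted income: €158,000 + €47,000 + €34,500 + €46,500 + €34,000 = €320,000
  Exemption: €111,000 − 20% × (€320,000 − €188,000) = €111,000 − €26,400 = €84,600
  Base: €320,000 − €84,600 = €235,400
  €235,400 × 11% = €25,894

€25,894 ≤ €35,400, so no add-on is due.

€0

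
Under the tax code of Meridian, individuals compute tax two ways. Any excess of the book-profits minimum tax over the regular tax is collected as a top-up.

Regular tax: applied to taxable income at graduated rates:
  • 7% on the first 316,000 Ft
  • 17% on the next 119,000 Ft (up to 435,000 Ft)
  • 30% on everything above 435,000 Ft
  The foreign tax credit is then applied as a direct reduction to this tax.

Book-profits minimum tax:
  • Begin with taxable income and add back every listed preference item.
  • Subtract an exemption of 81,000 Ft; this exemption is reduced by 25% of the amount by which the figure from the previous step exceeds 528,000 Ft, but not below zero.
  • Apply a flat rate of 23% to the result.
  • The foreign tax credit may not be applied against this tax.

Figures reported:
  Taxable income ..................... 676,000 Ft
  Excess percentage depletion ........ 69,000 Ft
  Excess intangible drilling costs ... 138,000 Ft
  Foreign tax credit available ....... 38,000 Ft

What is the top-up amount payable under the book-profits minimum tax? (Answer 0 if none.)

126,440 Ft

Regular tax:
  316,000 Ft × 7% = 22,120 Ft
  119,000 Ft × 17% = 20,230 Ft
  241,000 Ft × 30% = 72,300 Ft
  → 114,650 Ft
  Less foreign tax credit 38,000 Ft → 76,650 Ft

Book-profits minimum tax:
  Adjusted income: 676,000 Ft + 69,000 Ft + 138,000 Ft = 883,000 Ft
  Exemption: 25% × (883,000 Ft − 528,000 Ft) = 88,750 Ft ≥ 81,000 Ft, so the exemption is fully phased out
  Base: 883,000 Ft − 0 Ft = 883,000 Ft
  883,000 Ft × 23% = 203,090 Ft

Excess of book-profits minimum tax over regular tax: 203,090 Ft − 76,650 Ft = 126,440 Ft.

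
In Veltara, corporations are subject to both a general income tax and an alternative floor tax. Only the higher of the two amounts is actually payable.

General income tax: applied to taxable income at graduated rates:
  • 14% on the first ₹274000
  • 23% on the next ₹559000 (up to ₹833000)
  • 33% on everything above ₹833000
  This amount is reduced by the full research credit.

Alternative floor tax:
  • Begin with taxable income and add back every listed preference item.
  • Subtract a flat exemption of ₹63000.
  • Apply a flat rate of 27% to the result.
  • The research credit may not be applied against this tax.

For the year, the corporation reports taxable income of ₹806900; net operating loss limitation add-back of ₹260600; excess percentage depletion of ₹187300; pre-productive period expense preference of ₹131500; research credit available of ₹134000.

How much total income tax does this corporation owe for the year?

Alternative floor tax:
  Adjusted income: ₹806900 + ₹260600 + ₹187300 + ₹131500 = ₹1386300
  Less exemption ₹63000 → base ₹1323300
  ₹1323300 × 27% = ₹357291

General income tax:
  ₹274000 × 14% = ₹38360
  ₹532900 × 23% = ₹122567
  → ₹160927
  Less research credit ₹134000 → ₹26927

₹357291 > ₹26927, so the alternative floor tax is the binding amount.

₹357291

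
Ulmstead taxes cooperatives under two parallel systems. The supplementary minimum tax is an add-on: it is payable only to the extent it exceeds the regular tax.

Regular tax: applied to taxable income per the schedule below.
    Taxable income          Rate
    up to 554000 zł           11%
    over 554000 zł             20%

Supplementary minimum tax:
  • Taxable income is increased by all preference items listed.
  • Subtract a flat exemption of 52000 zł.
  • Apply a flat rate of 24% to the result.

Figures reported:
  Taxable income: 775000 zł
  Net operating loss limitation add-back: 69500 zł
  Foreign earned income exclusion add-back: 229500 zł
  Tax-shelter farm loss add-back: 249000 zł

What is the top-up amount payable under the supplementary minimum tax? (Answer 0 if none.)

Supplementary minimum tax:
  Adjusted income: 775000 zł + 69500 zł + 229500 zł + 249000 zł = 1323000 zł
  Less exemption 52000 zł → base 1271000 zł
  1271000 zł × 24% = 305040 zł

Regular tax:
  554000 zł × 11% = 60940 zł
  221000 zł × 20% = 44200 zł
  → 105140 zł

Excess of supplementary minimum tax over regular tax: 305040 zł − 105140 zł = 199900 zł.

199900 zł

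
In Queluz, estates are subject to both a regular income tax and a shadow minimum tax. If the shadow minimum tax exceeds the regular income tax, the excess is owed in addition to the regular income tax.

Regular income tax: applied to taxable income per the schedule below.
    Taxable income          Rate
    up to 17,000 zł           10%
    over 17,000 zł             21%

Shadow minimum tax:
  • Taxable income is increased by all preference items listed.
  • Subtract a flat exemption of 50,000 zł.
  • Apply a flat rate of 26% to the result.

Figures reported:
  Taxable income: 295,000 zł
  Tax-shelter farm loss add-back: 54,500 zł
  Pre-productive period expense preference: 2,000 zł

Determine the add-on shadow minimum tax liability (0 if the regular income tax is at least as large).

Shadow minimum tax:
  Adjusted income: 295,000 zł + 54,500 zł + 2,000 zł = 351,500 zł
  Less exemption 50,000 zł → base 301,500 zł
  301,500 zł × 26% = 78,390 zł

Regular income tax:
  17,000 zł × 10% = 1,700 zł
  278,000 zł × 21% = 58,380 zł
  → 60,080 zł

Excess of shadow minimum tax over regular income tax: 78,390 zł − 60,080 zł = 18,310 zł.

18,310 zł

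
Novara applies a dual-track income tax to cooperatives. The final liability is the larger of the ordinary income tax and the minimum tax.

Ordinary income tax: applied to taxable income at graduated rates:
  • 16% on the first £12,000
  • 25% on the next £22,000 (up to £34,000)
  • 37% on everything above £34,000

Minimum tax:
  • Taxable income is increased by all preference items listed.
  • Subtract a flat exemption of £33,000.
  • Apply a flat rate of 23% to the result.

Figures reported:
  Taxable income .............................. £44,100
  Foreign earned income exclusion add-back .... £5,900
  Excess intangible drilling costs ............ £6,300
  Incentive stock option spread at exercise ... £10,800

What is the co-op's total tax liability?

Ordinary income tax:
  £12,000 × 16% = £1,920
  £22,000 × 25% = £5,500
  £10,100 × 37% = £3,737
  → £11,157

Minimum tax:
  Adjusted income: £44,100 + £5,900 + £6,300 + £10,800 = £67,100
  Less exemption £33,000 → base £34,100
  £34,100 × 23% = £7,843

£11,157 > £7,843, so the ordinary income tax governs.

£11,157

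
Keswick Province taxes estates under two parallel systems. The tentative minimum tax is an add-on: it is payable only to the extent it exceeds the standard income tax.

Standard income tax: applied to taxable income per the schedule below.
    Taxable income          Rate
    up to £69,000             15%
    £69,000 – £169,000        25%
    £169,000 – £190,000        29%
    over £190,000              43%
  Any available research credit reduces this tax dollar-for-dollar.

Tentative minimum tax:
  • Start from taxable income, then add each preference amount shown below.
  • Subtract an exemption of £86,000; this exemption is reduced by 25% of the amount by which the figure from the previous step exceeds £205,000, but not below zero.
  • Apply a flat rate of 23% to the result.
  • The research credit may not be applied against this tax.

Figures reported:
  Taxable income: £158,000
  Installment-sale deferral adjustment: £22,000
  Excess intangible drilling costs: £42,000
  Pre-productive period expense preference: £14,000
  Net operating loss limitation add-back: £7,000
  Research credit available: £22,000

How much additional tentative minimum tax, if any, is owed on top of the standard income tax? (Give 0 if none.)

£27,695

Tentative minimum tax:
  Adjusted income: £158,000 + £22,000 + £42,000 + £14,000 + £7,000 = £243,000
  Exemption: £86,000 − 25% × (£243,000 − £205,000) = £86,000 − £9,500 = £76,500
  Base: £243,000 − £76,500 = £166,500
  £166,500 × 23% = £38,295

Standard income tax:
  £69,000 × 15% = £10,350
  £89,000 × 25% = £22,250
  → £32,600
  Less research credit £22,000 → £10,600

Excess of tentative minimum tax over standard income tax: £38,295 − £10,600 = £27,695.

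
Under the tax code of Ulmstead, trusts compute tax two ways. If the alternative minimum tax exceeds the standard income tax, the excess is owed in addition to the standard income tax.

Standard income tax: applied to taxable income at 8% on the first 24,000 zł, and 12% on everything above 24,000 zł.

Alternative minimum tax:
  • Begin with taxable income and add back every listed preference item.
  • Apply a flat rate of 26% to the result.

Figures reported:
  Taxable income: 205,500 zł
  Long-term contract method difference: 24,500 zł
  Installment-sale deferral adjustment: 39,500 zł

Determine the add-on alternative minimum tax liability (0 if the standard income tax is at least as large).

46,370 zł

Alternative minimum tax:
  Adjusted income: 205,500 zł + 24,500 zł + 39,500 zł = 269,500 zł
  269,500 zł × 26% = 70,070 zł

Standard income tax:
  24,000 zł × 8% = 1,920 zł
  181,500 zł × 12% = 21,780 zł
  → 23,700 zł

Excess of alternative minimum tax over standard income tax: 70,070 zł − 23,700 zł = 46,370 zł.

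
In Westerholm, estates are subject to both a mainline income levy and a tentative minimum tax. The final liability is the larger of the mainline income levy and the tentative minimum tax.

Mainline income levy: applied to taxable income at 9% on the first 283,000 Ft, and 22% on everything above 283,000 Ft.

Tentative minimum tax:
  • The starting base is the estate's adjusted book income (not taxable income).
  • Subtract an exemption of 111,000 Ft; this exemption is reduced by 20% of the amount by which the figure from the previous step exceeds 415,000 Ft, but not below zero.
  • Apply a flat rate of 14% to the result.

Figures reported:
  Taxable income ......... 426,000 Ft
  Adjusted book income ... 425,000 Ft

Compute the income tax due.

Tentative minimum tax:
  Base (adjusted book income): 425,000 Ft
  Exemption: 111,000 Ft − 20% × (425,000 Ft − 415,000 Ft) = 111,000 Ft − 2,000 Ft = 109,000 Ft
  Base: 425,000 Ft − 109,000 Ft = 316,000 Ft
  316,000 Ft × 14% = 44,240 Ft

Mainline income levy:
  283,000 Ft × 9% = 25,470 Ft
  143,000 Ft × 22% = 31,460 Ft
  → 56,930 Ft

56,930 Ft > 44,240 Ft, so the mainline income levy governs.

56,930 Ft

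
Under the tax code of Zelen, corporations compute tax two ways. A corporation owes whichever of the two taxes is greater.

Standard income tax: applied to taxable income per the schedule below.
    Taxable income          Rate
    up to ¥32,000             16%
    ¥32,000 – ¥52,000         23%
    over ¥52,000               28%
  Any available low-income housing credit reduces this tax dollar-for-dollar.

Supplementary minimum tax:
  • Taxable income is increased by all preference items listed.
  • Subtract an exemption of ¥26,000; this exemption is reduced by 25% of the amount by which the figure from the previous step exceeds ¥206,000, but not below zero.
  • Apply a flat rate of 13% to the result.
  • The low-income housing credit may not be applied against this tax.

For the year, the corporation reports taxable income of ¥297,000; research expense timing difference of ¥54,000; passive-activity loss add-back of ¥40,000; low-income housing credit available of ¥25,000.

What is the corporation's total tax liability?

Standard income tax:
  ¥32,000 × 16% = ¥5,120
  ¥20,000 × 23% = ¥4,600
  ¥245,000 × 28% = ¥68,600
  → ¥78,320
  Less low-income housing credit ¥25,000 → ¥53,320

Supplementary minimum tax:
  Adjusted income: ¥297,000 + ¥54,000 + ¥40,000 = ¥391,000
  Exemption: 25% × (¥391,000 − ¥206,000) = ¥46,250 ≥ ¥26,000, so the exemption is fully phased out
  Base: ¥391,000 − ¥0 = ¥391,000
  ¥391,000 × 13% = ¥50,830

¥53,320 > ¥50,830, so the standard income tax governs.

¥53,320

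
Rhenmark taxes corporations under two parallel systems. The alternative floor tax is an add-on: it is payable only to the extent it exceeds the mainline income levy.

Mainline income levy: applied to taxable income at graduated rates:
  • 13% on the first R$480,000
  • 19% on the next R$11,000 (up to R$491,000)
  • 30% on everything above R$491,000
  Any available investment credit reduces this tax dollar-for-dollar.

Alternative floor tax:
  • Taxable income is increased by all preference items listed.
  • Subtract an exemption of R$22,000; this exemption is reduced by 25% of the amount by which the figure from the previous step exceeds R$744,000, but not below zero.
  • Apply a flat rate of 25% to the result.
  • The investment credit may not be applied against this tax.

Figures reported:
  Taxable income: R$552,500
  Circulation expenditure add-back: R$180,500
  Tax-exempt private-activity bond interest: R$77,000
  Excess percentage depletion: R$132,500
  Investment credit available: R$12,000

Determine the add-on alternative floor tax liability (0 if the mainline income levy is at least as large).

R$164,685

Mainline income levy:
  R$480,000 × 13% = R$62,400
  R$11,000 × 19% = R$2,090
  R$61,500 × 30% = R$18,450
  → R$82,940
  Less investment credit R$12,000 → R$70,940

Alternative floor tax:
  Adjusted income: R$552,500 + R$180,500 + R$77,000 + R$132,500 = R$942,500
  Exemption: 25% × (R$942,500 − R$744,000) = R$49,625 ≥ R$22,000, so the exemption is fully phased out
  Base: R$942,500 − R$0 = R$942,500
  R$942,500 × 25% = R$235,625

Excess of alternative floor tax over mainline income levy: R$235,625 − R$70,940 = R$164,685.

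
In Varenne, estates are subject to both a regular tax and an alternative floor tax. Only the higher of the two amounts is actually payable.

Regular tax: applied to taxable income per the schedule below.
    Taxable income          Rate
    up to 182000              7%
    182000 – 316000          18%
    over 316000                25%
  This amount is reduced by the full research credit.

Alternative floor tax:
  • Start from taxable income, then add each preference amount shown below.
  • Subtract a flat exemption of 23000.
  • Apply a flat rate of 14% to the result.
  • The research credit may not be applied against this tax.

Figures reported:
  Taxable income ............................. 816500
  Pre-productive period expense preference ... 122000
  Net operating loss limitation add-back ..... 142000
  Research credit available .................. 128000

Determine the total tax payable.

Regular tax:
  182000 × 7% = 12740
  134000 × 18% = 24120
  500500 × 25% = 125125
  → 161985
  Less research credit 128000 → 33985

Alternative floor tax:
  Adjusted income: 816500 + 122000 + 142000 = 1080500
  Less exemption 23000 → base 1057500
  1057500 × 14% = 148050

148050 > 33985, so the alternative floor tax is the binding amount.

148050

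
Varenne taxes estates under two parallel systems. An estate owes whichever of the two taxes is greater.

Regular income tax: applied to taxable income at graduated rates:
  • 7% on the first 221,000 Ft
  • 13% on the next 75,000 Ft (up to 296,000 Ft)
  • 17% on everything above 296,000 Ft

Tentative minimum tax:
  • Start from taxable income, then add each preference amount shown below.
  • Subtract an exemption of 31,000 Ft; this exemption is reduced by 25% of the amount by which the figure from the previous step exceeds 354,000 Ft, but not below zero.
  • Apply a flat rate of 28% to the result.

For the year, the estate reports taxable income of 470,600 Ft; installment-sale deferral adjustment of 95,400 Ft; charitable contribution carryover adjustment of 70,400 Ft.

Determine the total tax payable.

178,192 Ft

Regular income tax:
  221,000 Ft × 7% = 15,470 Ft
  75,000 Ft × 13% = 9,750 Ft
  174,600 Ft × 17% = 29,682 Ft
  → 54,902 Ft

Tentative minimum tax:
  Adjusted income: 470,600 Ft + 95,400 Ft + 70,400 Ft = 636,400 Ft
  Exemption: 25% × (636,400 Ft − 354,000 Ft) = 70,600 Ft ≥ 31,000 Ft, so the exemption is fully phased out
  Base: 636,400 Ft − 0 Ft = 636,400 Ft
  636,400 Ft × 28% = 178,192 Ft

178,192 Ft > 54,902 Ft, so the tentative minimum tax is the binding amount.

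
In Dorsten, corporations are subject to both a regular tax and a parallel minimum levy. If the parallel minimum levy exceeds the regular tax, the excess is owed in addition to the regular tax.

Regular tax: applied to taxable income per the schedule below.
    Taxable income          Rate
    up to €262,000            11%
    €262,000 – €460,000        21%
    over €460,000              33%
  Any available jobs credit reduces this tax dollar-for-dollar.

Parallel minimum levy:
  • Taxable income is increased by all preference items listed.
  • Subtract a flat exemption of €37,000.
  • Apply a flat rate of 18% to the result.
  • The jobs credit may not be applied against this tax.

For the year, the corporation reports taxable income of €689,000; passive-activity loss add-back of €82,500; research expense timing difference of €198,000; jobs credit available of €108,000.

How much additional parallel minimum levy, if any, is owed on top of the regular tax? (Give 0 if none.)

Regular tax:
  €262,000 × 11% = €28,820
  €198,000 × 21% = €41,580
  €229,000 × 33% = €75,570
  → €145,970
  Less jobs credit €108,000 → €37,970

Parallel minimum levy:
  Adjusted income: €689,000 + €82,500 + €198,000 = €969,500
  Less exemption €37,000 → base €932,500
  €932,500 × 18% = €167,850

Excess of parallel minimum levy over regular tax: €167,850 − €37,970 = €129,880.

€129,880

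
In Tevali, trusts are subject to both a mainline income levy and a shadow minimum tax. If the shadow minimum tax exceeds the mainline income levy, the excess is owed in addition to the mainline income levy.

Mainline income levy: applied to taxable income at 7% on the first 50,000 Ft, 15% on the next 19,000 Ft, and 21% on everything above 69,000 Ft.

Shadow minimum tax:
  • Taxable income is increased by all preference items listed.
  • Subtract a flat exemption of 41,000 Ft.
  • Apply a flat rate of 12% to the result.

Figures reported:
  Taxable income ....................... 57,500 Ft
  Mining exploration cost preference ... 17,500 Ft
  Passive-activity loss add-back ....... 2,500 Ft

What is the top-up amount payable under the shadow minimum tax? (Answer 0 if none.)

0 Ft

Shadow minimum tax:
  Adjusted income: 57,500 Ft + 17,500 Ft + 2,500 Ft = 77,500 Ft
  Less exemption 41,000 Ft → base 36,500 Ft
  36,500 Ft × 12% = 4,380 Ft

Mainline income levy:
  50,000 Ft × 7% = 3,500 Ft
  7,500 Ft × 15% = 1,125 Ft
  → 4,625 Ft

4,380 Ft ≤ 4,625 Ft, so no add-on is due.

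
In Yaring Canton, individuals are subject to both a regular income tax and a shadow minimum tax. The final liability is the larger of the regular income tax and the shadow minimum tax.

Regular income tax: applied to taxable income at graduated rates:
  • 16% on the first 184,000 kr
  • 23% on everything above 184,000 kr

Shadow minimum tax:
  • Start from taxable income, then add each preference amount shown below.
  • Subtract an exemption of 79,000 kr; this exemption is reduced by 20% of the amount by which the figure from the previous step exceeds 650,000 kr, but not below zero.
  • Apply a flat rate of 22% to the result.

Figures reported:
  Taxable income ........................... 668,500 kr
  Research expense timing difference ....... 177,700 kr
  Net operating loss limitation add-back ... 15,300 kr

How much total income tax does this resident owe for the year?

181,456 kr

Shadow minimum tax:
  Adjusted income: 668,500 kr + 177,700 kr + 15,300 kr = 861,500 kr
  Exemption: 79,000 kr − 20% × (861,500 kr − 650,000 kr) = 79,000 kr − 42,300 kr = 36,700 kr
  Base: 861,500 kr − 36,700 kr = 824,800 kr
  824,800 kr × 22% = 181,456 kr

Regular income tax:
  184,000 kr × 16% = 29,440 kr
  484,500 kr × 23% = 111,435 kr
  → 140,875 kr

181,456 kr > 140,875 kr, so the shadow minimum tax is the binding amount.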